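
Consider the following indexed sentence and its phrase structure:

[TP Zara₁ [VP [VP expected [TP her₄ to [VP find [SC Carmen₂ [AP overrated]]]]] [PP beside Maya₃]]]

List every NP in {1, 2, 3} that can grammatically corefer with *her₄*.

*her* is a pronoun, so Principle B applies: it must be free in its binding domain.
Binding domain of *her₄*: the matrix TP, whose subject is Zara₁.
*Zara₁* c-commands the pronoun within its binding domain → coindexation would violate Principle B.
*Carmen₂*: the pronoun c-commands this R-expression → coindexation would violate Principle C on *Carmen₂*.
*Maya₃* and the pronoun do not c-command one another → neither Principle B nor Principle C is at stake; coindexation permitted.

{3}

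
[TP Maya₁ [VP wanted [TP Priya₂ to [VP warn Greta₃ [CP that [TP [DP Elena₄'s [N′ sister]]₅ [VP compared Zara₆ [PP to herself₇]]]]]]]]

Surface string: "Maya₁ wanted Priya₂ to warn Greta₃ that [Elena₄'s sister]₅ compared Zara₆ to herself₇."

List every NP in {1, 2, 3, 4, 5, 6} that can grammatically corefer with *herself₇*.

{5, 6}

*herself* is an anaphor, so Principle A applies: it must be bound in its binding domain.
Binding domain of *herself₇*: the embedded TP, whose subject is [Elena₄'s sister]₅.
*Maya₁* c-commands the anaphor but is outside its binding domain → cannot satisfy Principle A.
*Priya₂* c-commands the anaphor but is outside its binding domain → cannot satisfy Principle A.
*Greta₃* c-commands the anaphor but is outside its binding domain → cannot satisfy Principle A.
*Elena₄* does not c-command the anaphor → cannot bind it.
*[Elena₄'s sister]₅* c-commands the anaphor within its binding domain → licit binder.
*Zara₆* c-commands the anaphor within its binding domain → licit binder.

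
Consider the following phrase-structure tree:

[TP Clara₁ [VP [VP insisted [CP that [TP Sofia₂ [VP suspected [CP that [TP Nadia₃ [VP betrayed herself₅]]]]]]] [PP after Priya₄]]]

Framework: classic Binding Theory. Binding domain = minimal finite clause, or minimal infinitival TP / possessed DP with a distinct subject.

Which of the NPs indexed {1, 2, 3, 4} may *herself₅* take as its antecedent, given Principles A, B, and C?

*herself* is an anaphor, so Principle A applies: it must be bound in its binding domain.
Binding domain of *herself₅*: the embedded TP, whose subject is Nadia₃.
*Clara₁* c-commands the anaphor but is outside its binding domain → cannot satisfy Principle A.
*Sofia₂* c-commands the anaphor but is outside its binding domain → cannot satisfy Principle A.
*Nadia₃* c-commands the anaphor within its binding domain → licit binder.
*Priya₄* does not c-command the anaphor → cannot bind it.

{3}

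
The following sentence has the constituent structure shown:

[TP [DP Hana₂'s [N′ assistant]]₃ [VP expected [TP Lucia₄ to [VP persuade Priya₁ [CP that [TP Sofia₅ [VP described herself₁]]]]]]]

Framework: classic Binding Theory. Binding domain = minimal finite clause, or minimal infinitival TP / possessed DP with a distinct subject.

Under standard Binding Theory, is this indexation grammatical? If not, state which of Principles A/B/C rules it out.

The two coindexed NPs are *Priya₁* and *herself₁*.
*herself₁* is an anaphor. Principle A requires it to be bound within its binding domain — the embedded TP, whose subject is Sofia₅.
Within that domain it is c-commanded by *Sofia₅*, which does not share its index.
*Priya₁* does c-command the anaphor, but from outside its binding domain.
The anaphor is unbound in its domain → Principle A violation.

Principle A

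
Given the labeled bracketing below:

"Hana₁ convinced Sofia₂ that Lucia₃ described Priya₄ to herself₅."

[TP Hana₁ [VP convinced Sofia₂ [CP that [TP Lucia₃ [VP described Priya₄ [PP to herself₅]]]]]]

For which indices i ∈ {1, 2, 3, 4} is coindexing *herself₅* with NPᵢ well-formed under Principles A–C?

{3, 4}

*herself* is an anaphor, so Principle A applies: it must be bound in its binding domain.
Binding domain of *herself₅*: the embedded TP, whose subject is Lucia₃.
*Hana₁* c-commands the anaphor but is outside its binding domain → cannot satisfy Principle A.
*Sofia₂* c-commands the anaphor but is outside its binding domain → cannot satisfy Principle A.
*Lucia₃* c-commands the anaphor within its binding domain → licit binder.
*Priya₄* c-commands the anaphor within its binding domain → licit binder.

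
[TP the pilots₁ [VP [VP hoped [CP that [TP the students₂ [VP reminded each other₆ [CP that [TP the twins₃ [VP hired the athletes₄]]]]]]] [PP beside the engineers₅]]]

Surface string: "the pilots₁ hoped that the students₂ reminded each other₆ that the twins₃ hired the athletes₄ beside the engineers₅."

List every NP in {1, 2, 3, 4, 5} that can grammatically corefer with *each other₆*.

{2}

*each other* is an anaphor, so Principle A applies: it must be bound in its binding domain.
Binding domain of *each other₆*: the embedded TP, whose subject is the students₂.
*the pilots₁* c-commands the anaphor but is outside its binding domain → cannot satisfy Principle A.
*the students₂* c-commands the anaphor within its binding domain → licit binder.
*the twins₃* does not c-command the anaphor → cannot bind it.
*the athletes₄* does not c-command the anaphor → cannot bind it.
*the engineers₅* does not c-command the anaphor → cannot bind it.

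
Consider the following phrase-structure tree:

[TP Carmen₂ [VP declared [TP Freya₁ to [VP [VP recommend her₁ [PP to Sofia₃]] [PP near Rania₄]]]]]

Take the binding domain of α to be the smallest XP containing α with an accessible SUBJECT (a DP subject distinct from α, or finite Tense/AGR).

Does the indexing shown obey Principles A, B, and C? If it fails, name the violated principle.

The two coindexed NPs are *Freya₁* and *her₁*.
*her₁* is a pronoun. Its binding domain is the embedded TP, whose subject is Freya₁.
*Freya₁* c-commands it within that domain and carries the same index.
The pronoun is locally bound → Principle B violation.

Principle B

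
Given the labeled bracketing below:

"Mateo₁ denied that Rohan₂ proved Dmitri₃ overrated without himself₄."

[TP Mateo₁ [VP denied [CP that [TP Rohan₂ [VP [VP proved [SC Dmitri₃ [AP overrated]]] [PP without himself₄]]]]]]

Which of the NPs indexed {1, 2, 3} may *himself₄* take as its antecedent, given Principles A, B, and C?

*himself* is an anaphor, so Principle A applies: it must be bound in its binding domain.
Binding domain of *himself₄*: the embedded TP, whose subject is Rohan₂.
*Mateo₁* c-commands the anaphor but is outside its binding domain → cannot satisfy Principle A.
*Rohan₂* c-commands the anaphor within its binding domain → licit binder.
*Dmitri₃* does not c-command the anaphor → cannot bind it.

{2}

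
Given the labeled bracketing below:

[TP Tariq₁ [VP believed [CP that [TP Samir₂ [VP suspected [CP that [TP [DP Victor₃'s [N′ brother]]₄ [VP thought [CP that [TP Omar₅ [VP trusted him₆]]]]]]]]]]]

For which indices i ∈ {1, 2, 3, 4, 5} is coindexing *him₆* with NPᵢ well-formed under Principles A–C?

*him* is a pronoun, so Principle B applies: it must be free in its binding domain.
Binding domain of *him₆*: the embedded TP, whose subject is Omar₅.
*Tariq₁* c-commands the pronoun but from outside its binding domain, and is not c-commanded by it → coindexation permitted.
*Samir₂* c-commands the pronoun but from outside its binding domain, and is not c-commanded by it → coindexation permitted.
*Victor₃* and the pronoun do not c-command one another → neither Principle B nor Principle C is at stake; coindexation permitted.
*[Victor₃'s brother]₄* c-commands the pronoun but from outside its binding domain, and is not c-commanded by it → coindexation permitted.
*Omar₅* c-commands the pronoun within its binding domain → coindexation would violate Principle B.

{1, 2, 3, 4}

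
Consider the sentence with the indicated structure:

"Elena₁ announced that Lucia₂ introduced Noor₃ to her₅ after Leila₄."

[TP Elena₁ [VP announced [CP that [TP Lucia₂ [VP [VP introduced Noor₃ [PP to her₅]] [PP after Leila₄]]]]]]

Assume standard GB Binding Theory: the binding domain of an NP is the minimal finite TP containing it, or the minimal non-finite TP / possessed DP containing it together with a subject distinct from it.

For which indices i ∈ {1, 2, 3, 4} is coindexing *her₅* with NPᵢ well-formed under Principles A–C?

*her* is a pronoun, so Principle B applies: it must be free in its binding domain.
Binding domain of *her₅*: the embedded TP, whose subject is Lucia₂.
*Elena₁* c-commands the pronoun but from outside its binding domain, and is not c-commanded by it → coindexation permitted.
*Lucia₂* c-commands the pronoun within its binding domain → coindexation would violate Principle B.
*Noor₃* c-commands the pronoun within its binding domain → coindexation would violate Principle B.
*Leila₄* and the pronoun do not c-command one another → neither Principle B nor Principle C is at stake; coindexation permitted.

{1, 4}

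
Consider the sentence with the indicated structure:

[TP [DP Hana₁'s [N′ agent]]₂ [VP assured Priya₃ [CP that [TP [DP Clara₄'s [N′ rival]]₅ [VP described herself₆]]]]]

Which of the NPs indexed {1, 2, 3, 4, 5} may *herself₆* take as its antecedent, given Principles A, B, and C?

*herself* is an anaphor, so Principle A applies: it must be bound in its binding domain.
Binding domain of *herself₆*: the embedded TP, whose subject is [Clara₄'s rival]₅.
*Hana₁* does not c-command the anaphor → cannot bind it.
*[Hana₁'s agent]₂* c-commands the anaphor but is outside its binding domain → cannot satisfy Principle A.
*Priya₃* c-commands the anaphor but is outside its binding domain → cannot satisfy Principle A.
*Clara₄* does not c-command the anaphor → cannot bind it.
*[Clara₄'s rival]₅* c-commands the anaphor within its binding domain → licit binder.

{5}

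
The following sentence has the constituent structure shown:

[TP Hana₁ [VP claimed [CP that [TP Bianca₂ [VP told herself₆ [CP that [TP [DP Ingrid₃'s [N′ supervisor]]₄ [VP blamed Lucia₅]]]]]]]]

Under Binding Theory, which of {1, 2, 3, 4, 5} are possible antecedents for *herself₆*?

*herself* is an anaphor, so Principle A applies: it must be bound in its binding domain.
Binding domain of *herself₆*: the embedded TP, whose subject is Bianca₂.
*Hana₁* c-commands the anaphor but is outside its binding domain → cannot satisfy Principle A.
*Bianca₂* c-commands the anaphor within its binding domain → licit binder.
*Ingrid₃* does not c-command the anaphor → cannot bind it.
*[Ingrid₃'s supervisor]₄* does not c-command the anaphor → cannot bind it.
*Lucia₅* does not c-command the anaphor → cannot bind it.

{2}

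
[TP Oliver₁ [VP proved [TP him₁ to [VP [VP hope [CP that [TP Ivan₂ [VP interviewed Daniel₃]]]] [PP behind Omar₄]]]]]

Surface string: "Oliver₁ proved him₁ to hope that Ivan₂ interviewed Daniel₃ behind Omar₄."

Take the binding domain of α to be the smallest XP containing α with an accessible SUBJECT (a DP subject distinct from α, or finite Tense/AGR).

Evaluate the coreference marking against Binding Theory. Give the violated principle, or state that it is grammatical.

The two coindexed NPs are *Oliver₁* and *him₁*.
*him₁* is a pronoun. Its binding domain is the matrix TP, whose subject is Oliver₁.
*Oliver₁* c-commands it within that domain and carries the same index.
The pronoun is locally bound → Principle B violation.

Principle B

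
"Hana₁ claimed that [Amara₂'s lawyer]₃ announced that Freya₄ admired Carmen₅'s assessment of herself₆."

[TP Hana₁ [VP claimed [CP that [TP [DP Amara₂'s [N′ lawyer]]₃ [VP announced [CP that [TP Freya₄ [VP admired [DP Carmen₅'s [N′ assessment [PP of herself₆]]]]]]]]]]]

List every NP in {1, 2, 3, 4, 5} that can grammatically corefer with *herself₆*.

*herself* is an anaphor, so Principle A applies: it must be bound in its binding domain.
Binding domain of *herself₆*: the possessed DP, whose subject is Carmen₅.
*Hana₁* c-commands the anaphor but is outside its binding domain → cannot satisfy Principle A.
*Amara₂* does not c-command the anaphor → cannot bind it.
*[Amara₂'s lawyer]₃* c-commands the anaphor but is outside its binding domain → cannot satisfy Principle A.
*Freya₄* c-commands the anaphor but is outside its binding domain → cannot satisfy Principle A.
*Carmen₅* c-commands the anaphor within its binding domain → licit binder.

{5}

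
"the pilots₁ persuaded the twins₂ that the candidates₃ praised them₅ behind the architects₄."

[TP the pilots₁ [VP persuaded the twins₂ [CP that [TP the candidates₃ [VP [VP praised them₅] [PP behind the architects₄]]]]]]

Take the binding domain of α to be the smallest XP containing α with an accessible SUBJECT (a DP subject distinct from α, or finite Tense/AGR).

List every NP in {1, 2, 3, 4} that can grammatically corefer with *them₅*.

{1, 2, 4}

*them* is a pronoun, so Principle B applies: it must be free in its binding domain.
Binding domain of *them₅*: the embedded TP, whose subject is the candidates₃.
*the pilots₁* c-commands the pronoun but from outside its binding domain, and is not c-commanded by it → coindexation permitted.
*the twins₂* c-commands the pronoun but from outside its binding domain, and is not c-commanded by it → coindexation permitted.
*the candidates₃* c-commands the pronoun within its binding domain → coindexation would violate Principle B.
*the architects₄* and the pronoun do not c-command one another → neither Principle B nor Principle C is at stake; coindexation permitted.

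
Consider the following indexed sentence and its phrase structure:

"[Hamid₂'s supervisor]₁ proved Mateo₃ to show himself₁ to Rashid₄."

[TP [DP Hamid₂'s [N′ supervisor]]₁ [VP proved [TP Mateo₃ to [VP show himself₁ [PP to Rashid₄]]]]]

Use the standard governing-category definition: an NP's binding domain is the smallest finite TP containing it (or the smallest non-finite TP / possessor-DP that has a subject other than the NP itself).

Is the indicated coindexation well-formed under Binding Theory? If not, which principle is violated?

The two coindexed NPs are *[Hamid₂'s supervisor]₁* and *himself₁*.
*himself₁* is an anaphor. Principle A requires it to be bound within its binding domain — the embedded TP, whose subject is Mateo₃.
Within that domain it is c-commanded by *Mateo₃*, which does not share its index.
*[Hamid₂'s supervisor]₁* does c-command the anaphor, but from outside its binding domain.
The anaphor is unbound in its domain → Principle A violation.

Principle A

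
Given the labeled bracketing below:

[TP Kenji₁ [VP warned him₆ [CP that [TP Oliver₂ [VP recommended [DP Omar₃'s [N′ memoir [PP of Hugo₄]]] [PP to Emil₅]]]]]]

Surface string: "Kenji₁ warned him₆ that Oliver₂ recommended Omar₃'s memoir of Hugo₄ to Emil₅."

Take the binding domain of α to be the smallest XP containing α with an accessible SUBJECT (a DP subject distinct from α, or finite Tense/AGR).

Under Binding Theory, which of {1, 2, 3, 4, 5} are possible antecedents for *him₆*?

none

*him* is a pronoun, so Principle B applies: it must be free in its binding domain.
Binding domain of *him₆*: the matrix TP, whose subject is Kenji₁.
*Kenji₁* c-commands the pronoun within its binding domain → coindexation would violate Principle B.
*Oliver₂*: the pronoun c-commands this R-expression → coindexation would violate Principle C on *Oliver₂*.
*Omar₃*: the pronoun c-commands this R-expression → coindexation would violate Principle C on *Omar₃*.
*Hugo₄*: the pronoun c-commands this R-expression → coindexation would violate Principle C on *Hugo₄*.
*Emil₅*: the pronoun c-commands this R-expression → coindexation would violate Principle C on *Emil₅*.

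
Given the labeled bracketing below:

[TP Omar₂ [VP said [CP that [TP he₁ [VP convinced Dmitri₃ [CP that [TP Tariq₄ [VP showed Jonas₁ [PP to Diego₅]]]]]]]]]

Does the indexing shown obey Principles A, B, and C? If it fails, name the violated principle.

Principle C

The two coindexed NPs are *he₁* and *Jonas₁*.
*Jonas₁* is an R-expression. Principle C requires it to be free everywhere.
*he₁* c-commands it and carries the same index.
The R-expression is bound → Principle C violation.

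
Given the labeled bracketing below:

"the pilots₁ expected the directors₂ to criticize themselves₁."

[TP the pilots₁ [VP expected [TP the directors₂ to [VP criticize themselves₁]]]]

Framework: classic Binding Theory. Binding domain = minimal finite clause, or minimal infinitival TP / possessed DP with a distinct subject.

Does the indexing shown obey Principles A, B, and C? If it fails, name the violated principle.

Principle A

The two coindexed NPs are *the pilots₁* and *themselves₁*.
*themselves₁* is an anaphor. Principle A requires it to be bound within its binding domain — the embedded TP, whose subject is the directors₂.
Within that domain it is c-commanded by *the directors₂*, which does not share its index.
*the pilots₁* does c-command the anaphor, but from outside its binding domain.
The anaphor is unbound in its domain → Principle A violation.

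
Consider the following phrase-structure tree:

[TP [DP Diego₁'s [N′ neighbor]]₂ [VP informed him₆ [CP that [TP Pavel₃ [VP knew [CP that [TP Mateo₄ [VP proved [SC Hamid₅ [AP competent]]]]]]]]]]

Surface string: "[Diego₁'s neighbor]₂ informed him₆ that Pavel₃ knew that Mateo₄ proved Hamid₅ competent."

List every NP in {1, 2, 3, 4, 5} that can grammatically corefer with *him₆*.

{1}

*him* is a pronoun, so Principle B applies: it must be free in its binding domain.
Binding domain of *him₆*: the matrix TP, whose subject is [Diego₁'s neighbor]₂.
*Diego₁* and the pronoun do not c-command one another → neither Principle B nor Principle C is at stake; coindexation permitted.
*[Diego₁'s neighbor]₂* c-commands the pronoun within its binding domain → coindexation would violate Principle B.
*Pavel₃*: the pronoun c-commands this R-expression → coindexation would violate Principle C on *Pavel₃*.
*Mateo₄*: the pronoun c-commands this R-expression → coindexation would violate Principle C on *Mateo₄*.
*Hamid₅*: the pronoun c-commands this R-expression → coindexation would violate Principle C on *Hamid₅*.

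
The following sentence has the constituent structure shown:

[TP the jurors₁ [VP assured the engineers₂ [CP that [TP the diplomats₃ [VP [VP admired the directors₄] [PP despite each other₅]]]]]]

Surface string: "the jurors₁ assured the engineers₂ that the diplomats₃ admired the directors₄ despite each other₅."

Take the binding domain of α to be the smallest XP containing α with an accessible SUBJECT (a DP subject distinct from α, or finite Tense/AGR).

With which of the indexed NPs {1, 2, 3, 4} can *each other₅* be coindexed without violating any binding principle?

{3}

*each other* is an anaphor, so Principle A applies: it must be bound in its binding domain.
Binding domain of *each other₅*: the embedded TP, whose subject is the diplomats₃.
*the jurors₁* c-commands the anaphor but is outside its binding domain → cannot satisfy Principle A.
*the engineers₂* c-commands the anaphor but is outside its binding domain → cannot satisfy Principle A.
*the diplomats₃* c-commands the anaphor within its binding domain → licit binder.
*the directors₄* does not c-command the anaphor → cannot bind it.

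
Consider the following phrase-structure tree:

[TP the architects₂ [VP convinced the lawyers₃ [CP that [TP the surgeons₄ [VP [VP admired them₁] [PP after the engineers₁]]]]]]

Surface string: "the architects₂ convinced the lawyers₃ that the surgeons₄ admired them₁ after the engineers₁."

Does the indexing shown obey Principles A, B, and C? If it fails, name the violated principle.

The two coindexed NPs are *the engineers₁* and *them₁*.
*them₁* is a pronoun; its binding domain is the embedded TP, whose subject is the surgeons₄. Within that domain it is c-commanded only by *the surgeons₄*, which carries a different index — the pronoun is free locally, so Principle B holds.
*the engineers₁* is an R-expression; *them₁* does not c-command it, and no other NP shares its index, so Principle C is satisfied.
All principles are respected.

grammatical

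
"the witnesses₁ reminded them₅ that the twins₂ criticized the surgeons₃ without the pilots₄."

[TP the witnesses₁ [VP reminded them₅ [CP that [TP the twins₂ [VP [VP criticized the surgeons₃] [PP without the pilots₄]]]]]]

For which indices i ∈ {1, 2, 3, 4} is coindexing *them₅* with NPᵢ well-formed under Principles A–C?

none

*them* is a pronoun, so Principle B applies: it must be free in its binding domain.
Binding domain of *them₅*: the matrix TP, whose subject is the witnesses₁.
*the witnesses₁* c-commands the pronoun within its binding domain → coindexation would violate Principle B.
*the twins₂*: the pronoun c-commands this R-expression → coindexation would violate Principle C on *the twins₂*.
*the surgeons₃*: the pronoun c-commands this R-expression → coindexation would violate Principle C on *the surgeons₃*.
*the pilots₄*: the pronoun c-commands this R-expression → coindexation would violate Principle C on *the pilots₄*.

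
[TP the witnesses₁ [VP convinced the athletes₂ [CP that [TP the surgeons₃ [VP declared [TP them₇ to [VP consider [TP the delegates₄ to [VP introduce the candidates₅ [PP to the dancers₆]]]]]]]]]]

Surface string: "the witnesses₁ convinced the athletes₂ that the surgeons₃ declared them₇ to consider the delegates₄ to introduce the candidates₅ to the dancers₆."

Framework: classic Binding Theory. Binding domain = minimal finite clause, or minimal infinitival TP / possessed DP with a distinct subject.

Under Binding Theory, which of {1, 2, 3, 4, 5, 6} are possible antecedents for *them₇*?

*them* is a pronoun, so Principle B applies: it must be free in its binding domain.
Binding domain of *them₇*: the embedded TP, whose subject is the surgeons₃.
*the witnesses₁* c-commands the pronoun but from outside its binding domain, and is not c-commanded by it → coindexation permitted.
*the athletes₂* c-commands the pronoun but from outside its binding domain, and is not c-commanded by it → coindexation permitted.
*the surgeons₃* c-commands the pronoun within its binding domain → coindexation would violate Principle B.
*the delegates₄*: the pronoun c-commands this R-expression → coindexation would violate Principle C on *the delegates₄*.
*the candidates₅*: the pronoun c-commands this R-expression → coindexation would violate Principle C on *the candidates₅*.
*the dancers₆*: the pronoun c-commands this R-expression → coindexation would violate Principle C on *the dancers₆*.

{1, 2}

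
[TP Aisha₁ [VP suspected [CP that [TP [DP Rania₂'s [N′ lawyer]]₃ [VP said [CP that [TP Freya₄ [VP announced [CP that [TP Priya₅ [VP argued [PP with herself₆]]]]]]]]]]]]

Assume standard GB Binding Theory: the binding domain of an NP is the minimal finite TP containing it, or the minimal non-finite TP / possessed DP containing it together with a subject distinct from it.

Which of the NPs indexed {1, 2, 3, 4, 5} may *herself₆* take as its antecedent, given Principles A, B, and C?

{5}

*herself* is an anaphor, so Principle A applies: it must be bound in its binding domain.
Binding domain of *herself₆*: the embedded TP, whose subject is Priya₅.
*Aisha₁* c-commands the anaphor but is outside its binding domain → cannot satisfy Principle A.
*Rania₂* does not c-command the anaphor → cannot bind it.
*[Rania₂'s lawyer]₃* c-commands the anaphor but is outside its binding domain → cannot satisfy Principle A.
*Freya₄* c-commands the anaphor but is outside its binding domain → cannot satisfy Principle A.
*Priya₅* c-commands the anaphor within its binding domain → licit binder.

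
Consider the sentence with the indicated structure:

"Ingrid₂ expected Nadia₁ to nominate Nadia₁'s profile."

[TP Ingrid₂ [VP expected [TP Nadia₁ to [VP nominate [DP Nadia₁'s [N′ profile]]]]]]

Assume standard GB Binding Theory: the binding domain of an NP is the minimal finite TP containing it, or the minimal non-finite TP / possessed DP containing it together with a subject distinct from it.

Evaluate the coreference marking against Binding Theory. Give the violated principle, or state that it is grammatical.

Principle C

The two coindexed NPs are *Nadia₁* (the higher occurrence) and *Nadia₁* (the lower occurrence).
*Nadia₁* (the lower occurrence) is an R-expression. Principle C requires it to be free everywhere.
*Nadia₁* (the higher occurrence) c-commands it and carries the same index.
The R-expression is bound → Principle C violation.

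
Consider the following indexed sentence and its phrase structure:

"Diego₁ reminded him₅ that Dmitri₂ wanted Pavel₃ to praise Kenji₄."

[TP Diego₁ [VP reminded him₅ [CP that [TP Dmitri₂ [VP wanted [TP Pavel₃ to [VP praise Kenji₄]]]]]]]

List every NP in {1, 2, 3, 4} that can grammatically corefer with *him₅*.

none

*him* is a pronoun, so Principle B applies: it must be free in its binding domain.
Binding domain of *him₅*: the matrix TP, whose subject is Diego₁.
*Diego₁* c-commands the pronoun within its binding domain → coindexation would violate Principle B.
*Dmitri₂*: the pronoun c-commands this R-expression → coindexation would violate Principle C on *Dmitri₂*.
*Pavel₃*: the pronoun c-commands this R-expression → coindexation would violate Principle C on *Pavel₃*.
*Kenji₄*: the pronoun c-commands this R-expression → coindexation would violate Principle C on *Kenji₄*.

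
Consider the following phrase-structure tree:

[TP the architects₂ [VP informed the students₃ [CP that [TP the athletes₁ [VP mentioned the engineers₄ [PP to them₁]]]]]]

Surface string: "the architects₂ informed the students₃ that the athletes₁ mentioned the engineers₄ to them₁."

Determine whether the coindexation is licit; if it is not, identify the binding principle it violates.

The two coindexed NPs are *the athletes₁* and *them₁*.
*them₁* is a pronoun. Its binding domain is the embedded TP, whose subject is the athletes₁.
*the athletes₁* c-commands it within that domain and carries the same index.
The pronoun is locally bound → Principle B violation.

Principle B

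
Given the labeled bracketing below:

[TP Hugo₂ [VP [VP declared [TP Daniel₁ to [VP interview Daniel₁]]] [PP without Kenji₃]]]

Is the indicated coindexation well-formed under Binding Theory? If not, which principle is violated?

The two coindexed NPs are *Daniel₁* (the higher occurrence) and *Daniel₁* (the lower occurrence).
*Daniel₁* (the lower occurrence) is an R-expression. Principle C requires it to be free everywhere.
*Daniel₁* (the higher occurrence) c-commands it and carries the same index.
The R-expression is bound → Principle C violation.

Principle C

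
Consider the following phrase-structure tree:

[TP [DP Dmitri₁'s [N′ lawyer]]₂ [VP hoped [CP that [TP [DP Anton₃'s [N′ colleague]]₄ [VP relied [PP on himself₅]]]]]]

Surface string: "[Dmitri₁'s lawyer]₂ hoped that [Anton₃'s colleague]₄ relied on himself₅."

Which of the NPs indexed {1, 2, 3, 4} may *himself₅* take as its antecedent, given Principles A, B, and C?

*himself* is an anaphor, so Principle A applies: it must be bound in its binding domain.
Binding domain of *himself₅*: the embedded TP, whose subject is [Anton₃'s colleague]₄.
*Dmitri₁* does not c-command the anaphor → cannot bind it.
*[Dmitri₁'s lawyer]₂* c-commands the anaphor but is outside its binding domain → cannot satisfy Principle A.
*Anton₃* does not c-command the anaphor → cannot bind it.
*[Anton₃'s colleague]₄* c-commands the anaphor within its binding domain → licit binder.

{4}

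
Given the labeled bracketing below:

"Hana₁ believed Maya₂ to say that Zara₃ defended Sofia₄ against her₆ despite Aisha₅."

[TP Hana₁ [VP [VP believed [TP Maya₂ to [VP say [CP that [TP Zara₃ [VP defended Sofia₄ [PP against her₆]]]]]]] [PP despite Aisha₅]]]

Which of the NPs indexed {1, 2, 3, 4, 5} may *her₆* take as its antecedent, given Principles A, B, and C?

*her* is a pronoun, so Principle B applies: it must be free in its binding domain.
Binding domain of *her₆*: the embedded TP, whose subject is Zara₃.
*Hana₁* c-commands the pronoun but from outside its binding domain, and is not c-commanded by it → coindexation permitted.
*Maya₂* c-commands the pronoun but from outside its binding domain, and is not c-commanded by it → coindexation permitted.
*Zara₃* c-commands the pronoun within its binding domain → coindexation would violate Principle B.
*Sofia₄* c-commands the pronoun within its binding domain → coindexation would violate Principle B.
*Aisha₅* and the pronoun do not c-command one another → neither Principle B nor Principle C is at stake; coindexation permitted.

{1, 2, 5}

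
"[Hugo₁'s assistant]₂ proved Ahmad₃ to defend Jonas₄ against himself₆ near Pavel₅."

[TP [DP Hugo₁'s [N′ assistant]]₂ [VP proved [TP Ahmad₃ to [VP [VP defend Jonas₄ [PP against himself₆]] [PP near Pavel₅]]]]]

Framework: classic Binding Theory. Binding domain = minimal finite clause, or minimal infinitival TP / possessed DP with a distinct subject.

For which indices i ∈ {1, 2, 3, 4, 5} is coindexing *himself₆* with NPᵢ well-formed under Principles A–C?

*himself* is an anaphor, so Principle A applies: it must be bound in its binding domain.
Binding domain of *himself₆*: the embedded TP, whose subject is Ahmad₃.
*Hugo₁* does not c-command the anaphor → cannot bind it.
*[Hugo₁'s assistant]₂* c-commands the anaphor but is outside its binding domain → cannot satisfy Principle A.
*Ahmad₃* c-commands the anaphor within its binding domain → licit binder.
*Jonas₄* c-commands the anaphor within its binding domain → licit binder.
*Pavel₅* does not c-command the anaphor → cannot bind it.

{3, 4}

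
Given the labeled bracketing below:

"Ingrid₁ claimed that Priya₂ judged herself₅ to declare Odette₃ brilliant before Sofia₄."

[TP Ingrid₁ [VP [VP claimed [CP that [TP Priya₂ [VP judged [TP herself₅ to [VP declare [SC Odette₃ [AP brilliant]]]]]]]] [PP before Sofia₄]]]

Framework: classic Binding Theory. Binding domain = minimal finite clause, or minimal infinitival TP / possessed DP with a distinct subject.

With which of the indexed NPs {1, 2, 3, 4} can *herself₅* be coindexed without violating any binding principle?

{2}

*herself* is an anaphor, so Principle A applies: it must be bound in its binding domain.
Binding domain of *herself₅*: the embedded TP, whose subject is Priya₂.
*Ingrid₁* c-commands the anaphor but is outside its binding domain → cannot satisfy Principle A.
*Priya₂* c-commands the anaphor within its binding domain → licit binder.
*Odette₃* does not c-command the anaphor → cannot bind it.
*Sofia₄* does not c-command the anaphor → cannot bind it.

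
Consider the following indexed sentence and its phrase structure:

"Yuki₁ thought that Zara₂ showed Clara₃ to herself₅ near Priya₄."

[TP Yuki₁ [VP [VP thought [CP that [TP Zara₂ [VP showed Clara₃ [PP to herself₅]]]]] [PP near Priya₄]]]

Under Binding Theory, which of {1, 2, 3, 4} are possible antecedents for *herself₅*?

*herself* is an anaphor, so Principle A applies: it must be bound in its binding domain.
Binding domain of *herself₅*: the embedded TP, whose subject is Zara₂.
*Yuki₁* c-commands the anaphor but is outside its binding domain → cannot satisfy Principle A.
*Zara₂* c-commands the anaphor within its binding domain → licit binder.
*Clara₃* c-commands the anaphor within its binding domain → licit binder.
*Priya₄* does not c-command the anaphor → cannot bind it.

{2, 3}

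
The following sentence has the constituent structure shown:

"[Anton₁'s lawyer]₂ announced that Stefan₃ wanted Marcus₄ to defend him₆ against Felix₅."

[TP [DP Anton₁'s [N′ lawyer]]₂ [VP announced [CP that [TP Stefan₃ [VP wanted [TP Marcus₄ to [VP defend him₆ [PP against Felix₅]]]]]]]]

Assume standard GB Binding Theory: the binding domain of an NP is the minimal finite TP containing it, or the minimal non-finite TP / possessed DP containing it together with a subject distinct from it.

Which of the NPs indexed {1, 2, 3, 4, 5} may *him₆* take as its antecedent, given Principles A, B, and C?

*him* is a pronoun, so Principle B applies: it must be free in its binding domain.
Binding domain of *him₆*: the embedded TP, whose subject is Marcus₄.
*Anton₁* and the pronoun do not c-command one another → neither Principle B nor Principle C is at stake; coindexation permitted.
*[Anton₁'s lawyer]₂* c-commands the pronoun but from outside its binding domain, and is not c-commanded by it → coindexation permitted.
*Stefan₃* c-commands the pronoun but from outside its binding domain, and is not c-commanded by it → coindexation permitted.
*Marcus₄* c-commands the pronoun within its binding domain → coindexation would violate Principle B.
*Felix₅*: the pronoun c-commands this R-expression → coindexation would violate Principle C on *Felix₅*.

{1, 2, 3}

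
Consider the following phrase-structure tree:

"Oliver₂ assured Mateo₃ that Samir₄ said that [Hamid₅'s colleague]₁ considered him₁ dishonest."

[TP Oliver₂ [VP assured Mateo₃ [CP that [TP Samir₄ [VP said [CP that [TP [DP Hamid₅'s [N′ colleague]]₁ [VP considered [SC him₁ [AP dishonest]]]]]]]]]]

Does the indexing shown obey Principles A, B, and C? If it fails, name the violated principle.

Principle B

The two coindexed NPs are *[Hamid₅'s colleague]₁* and *him₁*.
*him₁* is a pronoun. Its binding domain is the embedded TP, whose subject is [Hamid₅'s colleague]₁.
*[Hamid₅'s colleague]₁* c-commands it within that domain and carries the same index.
The pronoun is locally bound → Principle B violation.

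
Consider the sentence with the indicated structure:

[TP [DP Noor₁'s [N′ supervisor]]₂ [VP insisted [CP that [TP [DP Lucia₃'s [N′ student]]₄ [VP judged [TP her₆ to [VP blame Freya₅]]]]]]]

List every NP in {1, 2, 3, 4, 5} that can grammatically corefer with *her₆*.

*her* is a pronoun, so Principle B applies: it must be free in its binding domain.
Binding domain of *her₆*: the embedded TP, whose subject is [Lucia₃'s student]₄.
*Noor₁* and the pronoun do not c-command one another → neither Principle B nor Principle C is at stake; coindexation permitted.
*[Noor₁'s supervisor]₂* c-commands the pronoun but from outside its binding domain, and is not c-commanded by it → coindexation permitted.
*Lucia₃* and the pronoun do not c-command one another → neither Principle B nor Principle C is at stake; coindexation permitted.
*[Lucia₃'s student]₄* c-commands the pronoun within its binding domain → coindexation would violate Principle B.
*Freya₅*: the pronoun c-commands this R-expression → coindexation would violate Principle C on *Freya₅*.

{1, 2, 3}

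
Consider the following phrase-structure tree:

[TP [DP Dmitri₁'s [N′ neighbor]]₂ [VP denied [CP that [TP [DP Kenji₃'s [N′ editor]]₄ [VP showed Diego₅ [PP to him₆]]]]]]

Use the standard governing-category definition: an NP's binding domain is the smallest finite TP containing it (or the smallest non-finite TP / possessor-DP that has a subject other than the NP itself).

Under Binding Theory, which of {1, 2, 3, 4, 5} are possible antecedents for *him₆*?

*him* is a pronoun, so Principle B applies: it must be free in its binding domain.
Binding domain of *him₆*: the embedded TP, whose subject is [Kenji₃'s editor]₄.
*Dmitri₁* and the pronoun do not c-command one another → neither Principle B nor Principle C is at stake; coindexation permitted.
*[Dmitri₁'s neighbor]₂* c-commands the pronoun but from outside its binding domain, and is not c-commanded by it → coindexation permitted.
*Kenji₃* and the pronoun do not c-command one another → neither Principle B nor Principle C is at stake; coindexation permitted.
*[Kenji₃'s editor]₄* c-commands the pronoun within its binding domain → coindexation would violate Principle B.
*Diego₅* c-commands the pronoun within its binding domain → coindexation would violate Principle B.

{1, 2, 3}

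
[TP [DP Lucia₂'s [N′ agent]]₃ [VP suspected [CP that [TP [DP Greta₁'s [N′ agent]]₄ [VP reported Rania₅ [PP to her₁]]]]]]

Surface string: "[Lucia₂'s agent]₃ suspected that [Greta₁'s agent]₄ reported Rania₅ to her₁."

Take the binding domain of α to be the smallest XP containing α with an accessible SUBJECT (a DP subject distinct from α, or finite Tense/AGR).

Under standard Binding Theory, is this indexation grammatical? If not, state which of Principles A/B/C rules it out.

grammatical

The two coindexed NPs are *Greta₁* and *her₁*.
*her₁* is a pronoun; its binding domain is the embedded TP, whose subject is [Greta₁'s agent]₄. Within that domain it is c-commanded only by *[Greta₁'s agent]₄*, *Rania₅*, which carry a different index — the pronoun is free locally, so Principle B holds.
*Greta₁* is an R-expression; *her₁* does not c-command it, and no other NP shares its index, so Principle C is satisfied.
All principles are respected.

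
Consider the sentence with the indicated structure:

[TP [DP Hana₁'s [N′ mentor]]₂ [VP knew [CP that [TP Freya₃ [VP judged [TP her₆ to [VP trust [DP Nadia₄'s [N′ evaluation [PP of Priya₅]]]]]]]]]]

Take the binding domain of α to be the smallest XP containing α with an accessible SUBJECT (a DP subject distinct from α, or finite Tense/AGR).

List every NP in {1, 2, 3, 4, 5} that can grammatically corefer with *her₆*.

{1, 2}

*her* is a pronoun, so Principle B applies: it must be free in its binding domain.
Binding domain of *her₆*: the embedded TP, whose subject is Freya₃.
*Hana₁* and the pronoun do not c-command one another → neither Principle B nor Principle C is at stake; coindexation permitted.
*[Hana₁'s mentor]₂* c-commands the pronoun but from outside its binding domain, and is not c-commanded by it → coindexation permitted.
*Freya₃* c-commands the pronoun within its binding domain → coindexation would violate Principle B.
*Nadia₄*: the pronoun c-commands this R-expression → coindexation would violate Principle C on *Nadia₄*.
*Priya₅*: the pronoun c-commands this R-expression → coindexation would violate Principle C on *Priya₅*.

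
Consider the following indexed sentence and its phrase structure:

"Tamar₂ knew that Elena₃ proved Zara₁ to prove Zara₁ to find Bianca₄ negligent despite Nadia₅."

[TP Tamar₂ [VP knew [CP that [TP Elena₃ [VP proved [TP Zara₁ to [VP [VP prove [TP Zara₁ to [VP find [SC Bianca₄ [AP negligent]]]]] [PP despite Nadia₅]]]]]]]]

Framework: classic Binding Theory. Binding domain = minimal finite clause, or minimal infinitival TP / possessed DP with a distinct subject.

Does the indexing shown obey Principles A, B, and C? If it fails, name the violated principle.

The two coindexed NPs are *Zara₁* (the lower occurrence) and *Zara₁* (the higher occurrence).
*Zara₁* (the lower occurrence) is an R-expression. Principle C requires it to be free everywhere.
*Zara₁* (the higher occurrence) c-commands it and carries the same index.
The R-expression is bound → Principle C violation.

Principle C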